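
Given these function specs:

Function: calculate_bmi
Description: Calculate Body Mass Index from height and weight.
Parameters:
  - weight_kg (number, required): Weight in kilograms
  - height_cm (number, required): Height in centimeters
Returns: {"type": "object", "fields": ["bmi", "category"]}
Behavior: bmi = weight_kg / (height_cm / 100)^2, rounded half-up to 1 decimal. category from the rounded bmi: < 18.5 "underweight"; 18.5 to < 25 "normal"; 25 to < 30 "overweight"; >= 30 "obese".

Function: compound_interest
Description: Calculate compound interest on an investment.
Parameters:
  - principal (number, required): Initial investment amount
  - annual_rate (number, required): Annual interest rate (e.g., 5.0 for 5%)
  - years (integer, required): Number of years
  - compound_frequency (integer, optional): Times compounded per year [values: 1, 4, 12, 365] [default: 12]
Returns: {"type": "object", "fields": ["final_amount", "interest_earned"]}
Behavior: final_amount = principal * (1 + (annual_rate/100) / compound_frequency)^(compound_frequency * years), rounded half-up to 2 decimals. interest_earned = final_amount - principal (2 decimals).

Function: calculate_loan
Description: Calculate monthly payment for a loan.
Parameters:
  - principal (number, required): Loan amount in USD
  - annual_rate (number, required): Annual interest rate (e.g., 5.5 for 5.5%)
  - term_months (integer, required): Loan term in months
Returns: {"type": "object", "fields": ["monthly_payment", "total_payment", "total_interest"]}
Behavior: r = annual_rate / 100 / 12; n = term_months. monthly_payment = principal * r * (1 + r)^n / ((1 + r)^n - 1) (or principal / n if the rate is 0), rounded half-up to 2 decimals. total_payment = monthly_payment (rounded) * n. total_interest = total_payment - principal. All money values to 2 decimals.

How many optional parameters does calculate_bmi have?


Parameters of calculate_bmi: weight_kg (required), height_cm (required)
Optional count:
0


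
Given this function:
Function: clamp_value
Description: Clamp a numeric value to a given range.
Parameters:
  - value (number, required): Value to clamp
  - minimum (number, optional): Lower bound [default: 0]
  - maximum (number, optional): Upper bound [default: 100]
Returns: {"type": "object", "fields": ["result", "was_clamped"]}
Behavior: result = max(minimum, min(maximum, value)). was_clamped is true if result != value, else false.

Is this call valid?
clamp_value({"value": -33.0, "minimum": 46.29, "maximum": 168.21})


Checking all required parameters present and types match... All valid.
Valid


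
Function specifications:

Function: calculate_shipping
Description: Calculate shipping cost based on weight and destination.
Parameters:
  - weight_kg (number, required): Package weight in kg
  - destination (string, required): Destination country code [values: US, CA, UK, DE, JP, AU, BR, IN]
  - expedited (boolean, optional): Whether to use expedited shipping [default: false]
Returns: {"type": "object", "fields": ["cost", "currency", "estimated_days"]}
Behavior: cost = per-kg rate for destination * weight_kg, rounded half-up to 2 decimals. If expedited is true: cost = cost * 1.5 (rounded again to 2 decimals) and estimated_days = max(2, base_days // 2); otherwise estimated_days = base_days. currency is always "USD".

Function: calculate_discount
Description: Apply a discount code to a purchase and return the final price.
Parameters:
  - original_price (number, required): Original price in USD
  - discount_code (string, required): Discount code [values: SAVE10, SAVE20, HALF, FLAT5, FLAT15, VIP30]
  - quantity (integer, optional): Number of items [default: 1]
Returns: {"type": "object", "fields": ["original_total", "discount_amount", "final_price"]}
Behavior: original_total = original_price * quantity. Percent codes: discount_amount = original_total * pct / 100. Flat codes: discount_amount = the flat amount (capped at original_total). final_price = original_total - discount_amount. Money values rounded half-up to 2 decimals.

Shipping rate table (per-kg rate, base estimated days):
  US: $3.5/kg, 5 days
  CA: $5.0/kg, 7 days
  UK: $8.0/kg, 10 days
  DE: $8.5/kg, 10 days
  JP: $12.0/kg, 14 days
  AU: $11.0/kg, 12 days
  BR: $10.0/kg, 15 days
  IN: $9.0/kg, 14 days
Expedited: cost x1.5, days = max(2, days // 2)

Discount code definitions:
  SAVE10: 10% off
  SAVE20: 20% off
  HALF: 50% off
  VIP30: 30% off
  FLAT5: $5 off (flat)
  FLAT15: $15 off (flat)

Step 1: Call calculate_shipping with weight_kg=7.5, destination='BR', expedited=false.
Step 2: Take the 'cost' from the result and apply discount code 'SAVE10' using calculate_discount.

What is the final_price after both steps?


Step 1: calculate_shipping(weight_kg=7.5, destination=BR, expedited=false)
  Rate for BR: $10.0/kg, base 15 days
  cost = 10.0 * 7.5 = 75 -> 75.00
  expedited not set/false: estimated_days = 15
  -> cost = 75.00 USD
Step 2: calculate_discount(original_price=75.0, discount_code=SAVE10, quantity=1)
  original_total = 75.0 * 1 = 75.00
  SAVE10 = 10% off: discount_amount = 75.00 * 10/100 = 7.5 -> 7.50
  final_price = 75.00 - 7.50 = 67.50
  -> final_price = 67.50
$67.50


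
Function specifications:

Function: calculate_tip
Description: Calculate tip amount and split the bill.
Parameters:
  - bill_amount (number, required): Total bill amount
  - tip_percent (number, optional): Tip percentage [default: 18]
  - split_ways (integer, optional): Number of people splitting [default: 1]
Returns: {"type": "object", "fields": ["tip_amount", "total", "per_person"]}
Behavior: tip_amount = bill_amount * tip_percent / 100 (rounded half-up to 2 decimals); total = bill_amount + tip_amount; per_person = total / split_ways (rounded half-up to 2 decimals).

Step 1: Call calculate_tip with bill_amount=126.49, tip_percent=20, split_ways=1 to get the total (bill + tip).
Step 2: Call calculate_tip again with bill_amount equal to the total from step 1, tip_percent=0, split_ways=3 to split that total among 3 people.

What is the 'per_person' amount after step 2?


Step 1: calculate_tip(bill_amount=126.49, tip_percent=20, split_ways=1)
  tip_amount = 126.49 * 20/100 = 25.298 -> 25.30
  total = 126.49 + 25.30 = 151.79
  per_person = 151.79 / 1 = 151.79 -> 151.79
  -> total = 151.79
Step 2: calculate_tip(bill_amount=151.79, tip_percent=0, split_ways=3)
  tip_amount = 151.79 * 0/100 = 0 -> 0.00
  total = 151.79 + 0.00 = 151.79
  per_person = 151.79 / 3 = 50.596667 -> 50.60
  -> per_person = 50.60
$50.60


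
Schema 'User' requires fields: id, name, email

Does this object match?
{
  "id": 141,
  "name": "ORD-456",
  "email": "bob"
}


Checking required fields... All present.
Valid - all required fields present


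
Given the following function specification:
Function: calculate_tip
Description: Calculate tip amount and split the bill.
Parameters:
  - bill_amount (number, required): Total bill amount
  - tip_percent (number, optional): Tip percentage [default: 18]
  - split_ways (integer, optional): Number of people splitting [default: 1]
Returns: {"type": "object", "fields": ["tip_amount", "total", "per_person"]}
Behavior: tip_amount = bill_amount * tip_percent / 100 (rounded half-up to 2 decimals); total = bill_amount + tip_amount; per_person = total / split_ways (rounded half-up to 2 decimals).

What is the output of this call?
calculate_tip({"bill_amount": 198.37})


Defaults applied: tip_percent=18, split_ways=1
tip_amount = 198.37 * 18/100 = 35.7066 -> 35.71
total = 198.37 + 35.71 = 234.08
per_person = 234.08 / 1 = 234.08 -> 234.08
Output:
{"tip_amount": 35.71, "total": 234.08, "per_person": 234.08}


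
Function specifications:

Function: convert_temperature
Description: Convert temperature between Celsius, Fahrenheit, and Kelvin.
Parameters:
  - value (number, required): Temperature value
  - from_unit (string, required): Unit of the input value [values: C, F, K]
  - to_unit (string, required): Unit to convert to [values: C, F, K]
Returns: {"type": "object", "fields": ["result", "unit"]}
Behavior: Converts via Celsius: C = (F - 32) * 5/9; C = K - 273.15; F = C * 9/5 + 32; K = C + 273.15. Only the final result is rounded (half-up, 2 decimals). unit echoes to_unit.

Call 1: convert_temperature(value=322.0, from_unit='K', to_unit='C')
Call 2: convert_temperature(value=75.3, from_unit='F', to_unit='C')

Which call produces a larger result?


Call 1:
  To C: 322 - 273.15 = 48.85
  Target is C: 48.85
  Round to 2 decimals: 48.85
  -> 48.85 C
Call 2:
  To C: (75.3 - 32) * 5/9 = 24.055556
  Target is C: 24.055556
  Round to 2 decimals: 24.06
  -> 24.06 C
Call 1 (48.85 C)


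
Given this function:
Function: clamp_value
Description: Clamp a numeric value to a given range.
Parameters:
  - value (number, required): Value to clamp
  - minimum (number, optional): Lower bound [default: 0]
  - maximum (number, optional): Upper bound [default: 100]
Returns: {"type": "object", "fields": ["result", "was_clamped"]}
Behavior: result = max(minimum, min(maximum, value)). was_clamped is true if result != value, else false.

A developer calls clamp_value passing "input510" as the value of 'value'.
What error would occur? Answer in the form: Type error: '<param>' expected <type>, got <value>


Spec: 'value' is declared as number; "input510" is a string.
Type error: 'value' expected number, got "input510"


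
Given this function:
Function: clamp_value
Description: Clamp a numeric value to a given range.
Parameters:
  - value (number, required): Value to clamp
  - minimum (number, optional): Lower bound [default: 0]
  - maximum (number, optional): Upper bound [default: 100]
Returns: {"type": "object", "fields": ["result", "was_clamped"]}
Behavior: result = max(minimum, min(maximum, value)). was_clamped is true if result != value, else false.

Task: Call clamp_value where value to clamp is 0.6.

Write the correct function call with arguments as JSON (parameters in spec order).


Mapping each described value to its parameter name:
  'Value to clamp' -> value = 0.6
clamp_value({"value": 0.6})


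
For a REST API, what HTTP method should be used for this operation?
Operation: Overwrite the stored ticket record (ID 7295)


GET = read, POST = create, PUT = update/replace, DELETE = remove
This operation is an update/replace.
PUT


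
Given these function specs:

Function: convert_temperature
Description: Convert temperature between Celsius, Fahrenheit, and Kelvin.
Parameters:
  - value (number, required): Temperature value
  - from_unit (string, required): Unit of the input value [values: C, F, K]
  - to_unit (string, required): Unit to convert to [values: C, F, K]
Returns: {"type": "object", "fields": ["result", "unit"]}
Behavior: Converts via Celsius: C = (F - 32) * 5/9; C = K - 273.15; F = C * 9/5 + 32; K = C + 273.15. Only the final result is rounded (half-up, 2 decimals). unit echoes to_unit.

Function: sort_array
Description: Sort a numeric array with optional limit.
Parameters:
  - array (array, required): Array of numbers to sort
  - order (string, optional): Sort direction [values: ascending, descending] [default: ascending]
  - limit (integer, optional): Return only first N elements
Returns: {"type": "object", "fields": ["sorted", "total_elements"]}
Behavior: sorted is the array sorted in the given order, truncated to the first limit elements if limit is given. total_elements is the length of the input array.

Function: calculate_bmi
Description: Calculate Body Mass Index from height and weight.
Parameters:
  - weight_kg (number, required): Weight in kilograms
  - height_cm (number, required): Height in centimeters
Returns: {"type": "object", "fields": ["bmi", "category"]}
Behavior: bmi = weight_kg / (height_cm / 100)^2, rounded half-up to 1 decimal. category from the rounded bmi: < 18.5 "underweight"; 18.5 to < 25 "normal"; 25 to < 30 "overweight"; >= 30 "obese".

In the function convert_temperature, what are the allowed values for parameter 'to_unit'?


The convert_temperature spec declares:
  - to_unit (string, required): Unit to convert to [values: C, F, K]
Allowed values:
C, F, K


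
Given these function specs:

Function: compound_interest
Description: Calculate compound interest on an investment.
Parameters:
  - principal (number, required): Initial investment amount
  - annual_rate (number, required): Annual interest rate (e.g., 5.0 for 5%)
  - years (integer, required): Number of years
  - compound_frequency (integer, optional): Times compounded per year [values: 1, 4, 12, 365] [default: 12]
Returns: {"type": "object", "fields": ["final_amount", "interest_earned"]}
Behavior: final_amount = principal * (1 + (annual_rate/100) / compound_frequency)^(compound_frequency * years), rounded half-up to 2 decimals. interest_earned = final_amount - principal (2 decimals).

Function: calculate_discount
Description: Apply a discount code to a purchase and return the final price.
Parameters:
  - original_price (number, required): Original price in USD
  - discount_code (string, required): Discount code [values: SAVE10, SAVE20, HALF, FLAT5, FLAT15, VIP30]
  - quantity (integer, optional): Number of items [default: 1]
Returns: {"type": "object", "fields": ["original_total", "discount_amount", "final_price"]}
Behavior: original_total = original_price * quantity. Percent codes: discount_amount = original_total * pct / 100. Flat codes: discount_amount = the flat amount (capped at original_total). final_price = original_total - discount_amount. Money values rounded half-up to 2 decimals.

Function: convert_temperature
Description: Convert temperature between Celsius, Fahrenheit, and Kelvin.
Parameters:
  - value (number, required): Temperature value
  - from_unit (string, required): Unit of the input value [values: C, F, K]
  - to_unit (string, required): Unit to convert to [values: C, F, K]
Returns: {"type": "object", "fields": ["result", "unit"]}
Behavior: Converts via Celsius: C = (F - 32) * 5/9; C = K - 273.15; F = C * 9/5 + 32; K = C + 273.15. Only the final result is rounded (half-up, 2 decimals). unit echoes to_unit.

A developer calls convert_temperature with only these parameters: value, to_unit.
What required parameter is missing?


Required parameters: value, from_unit, to_unit
Provided: value, to_unit
Missing: from_unit
from_unit


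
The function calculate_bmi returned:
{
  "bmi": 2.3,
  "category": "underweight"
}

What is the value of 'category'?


underweight


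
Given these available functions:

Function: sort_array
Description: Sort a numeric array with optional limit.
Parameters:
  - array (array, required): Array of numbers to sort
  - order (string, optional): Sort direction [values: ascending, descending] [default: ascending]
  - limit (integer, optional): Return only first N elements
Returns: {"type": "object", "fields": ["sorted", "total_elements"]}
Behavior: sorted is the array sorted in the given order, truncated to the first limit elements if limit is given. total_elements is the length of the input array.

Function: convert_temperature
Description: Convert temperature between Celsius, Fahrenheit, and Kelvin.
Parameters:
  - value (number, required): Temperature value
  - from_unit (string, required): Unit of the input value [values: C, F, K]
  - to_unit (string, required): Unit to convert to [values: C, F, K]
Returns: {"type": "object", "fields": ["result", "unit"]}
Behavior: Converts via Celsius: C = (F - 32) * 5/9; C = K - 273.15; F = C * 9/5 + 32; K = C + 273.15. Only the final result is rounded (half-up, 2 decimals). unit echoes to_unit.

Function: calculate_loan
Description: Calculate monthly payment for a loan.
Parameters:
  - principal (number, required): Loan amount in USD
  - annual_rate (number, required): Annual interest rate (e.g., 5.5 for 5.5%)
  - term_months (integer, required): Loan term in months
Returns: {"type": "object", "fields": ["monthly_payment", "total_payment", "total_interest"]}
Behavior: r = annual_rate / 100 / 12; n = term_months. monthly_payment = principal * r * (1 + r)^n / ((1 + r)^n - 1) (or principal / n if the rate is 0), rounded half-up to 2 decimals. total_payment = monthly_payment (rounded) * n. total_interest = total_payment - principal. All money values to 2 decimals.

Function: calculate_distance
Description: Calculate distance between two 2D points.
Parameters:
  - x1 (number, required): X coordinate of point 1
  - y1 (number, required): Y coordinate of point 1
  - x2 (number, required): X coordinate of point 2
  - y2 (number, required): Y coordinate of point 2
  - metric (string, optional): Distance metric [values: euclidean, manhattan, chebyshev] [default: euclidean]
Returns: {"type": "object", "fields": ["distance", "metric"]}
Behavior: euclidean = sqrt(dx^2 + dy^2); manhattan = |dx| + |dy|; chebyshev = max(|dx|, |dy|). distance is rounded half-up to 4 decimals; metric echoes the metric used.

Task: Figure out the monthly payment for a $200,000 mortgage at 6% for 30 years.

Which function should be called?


The task needs a function whose description is: Calculate monthly payment for a loan.
calculate_loan


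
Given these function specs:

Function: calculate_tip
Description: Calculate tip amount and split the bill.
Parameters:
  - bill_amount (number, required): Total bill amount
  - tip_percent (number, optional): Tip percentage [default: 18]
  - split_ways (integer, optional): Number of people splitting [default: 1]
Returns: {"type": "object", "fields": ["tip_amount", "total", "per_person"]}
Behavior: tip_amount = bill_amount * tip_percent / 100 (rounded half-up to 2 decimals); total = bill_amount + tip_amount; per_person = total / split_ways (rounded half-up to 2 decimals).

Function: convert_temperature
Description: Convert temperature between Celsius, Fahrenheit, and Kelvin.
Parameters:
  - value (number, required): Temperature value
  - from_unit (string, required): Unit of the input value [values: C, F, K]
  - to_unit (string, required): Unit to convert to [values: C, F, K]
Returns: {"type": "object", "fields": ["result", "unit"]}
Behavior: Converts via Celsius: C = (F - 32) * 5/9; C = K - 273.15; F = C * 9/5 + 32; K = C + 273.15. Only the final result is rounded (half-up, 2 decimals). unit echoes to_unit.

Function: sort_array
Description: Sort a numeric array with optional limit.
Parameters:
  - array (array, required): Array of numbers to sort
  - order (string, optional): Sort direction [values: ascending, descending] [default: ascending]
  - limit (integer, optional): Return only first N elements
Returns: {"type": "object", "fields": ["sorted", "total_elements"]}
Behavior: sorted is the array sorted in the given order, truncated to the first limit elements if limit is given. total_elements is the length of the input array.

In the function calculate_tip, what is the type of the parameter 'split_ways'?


The calculate_tip spec declares:
  - split_ways (integer, optional): Number of people splitting [default: 1]
Type:
integer


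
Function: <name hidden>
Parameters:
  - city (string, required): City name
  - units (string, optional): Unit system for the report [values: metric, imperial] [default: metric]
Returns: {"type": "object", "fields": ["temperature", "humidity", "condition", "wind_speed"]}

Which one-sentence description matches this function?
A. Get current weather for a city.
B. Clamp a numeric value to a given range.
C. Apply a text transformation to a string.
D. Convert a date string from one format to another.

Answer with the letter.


Parameters city, units and return ["temperature", "humidity", "condition", "wind_speed"] fit: Get current weather for a city.
A


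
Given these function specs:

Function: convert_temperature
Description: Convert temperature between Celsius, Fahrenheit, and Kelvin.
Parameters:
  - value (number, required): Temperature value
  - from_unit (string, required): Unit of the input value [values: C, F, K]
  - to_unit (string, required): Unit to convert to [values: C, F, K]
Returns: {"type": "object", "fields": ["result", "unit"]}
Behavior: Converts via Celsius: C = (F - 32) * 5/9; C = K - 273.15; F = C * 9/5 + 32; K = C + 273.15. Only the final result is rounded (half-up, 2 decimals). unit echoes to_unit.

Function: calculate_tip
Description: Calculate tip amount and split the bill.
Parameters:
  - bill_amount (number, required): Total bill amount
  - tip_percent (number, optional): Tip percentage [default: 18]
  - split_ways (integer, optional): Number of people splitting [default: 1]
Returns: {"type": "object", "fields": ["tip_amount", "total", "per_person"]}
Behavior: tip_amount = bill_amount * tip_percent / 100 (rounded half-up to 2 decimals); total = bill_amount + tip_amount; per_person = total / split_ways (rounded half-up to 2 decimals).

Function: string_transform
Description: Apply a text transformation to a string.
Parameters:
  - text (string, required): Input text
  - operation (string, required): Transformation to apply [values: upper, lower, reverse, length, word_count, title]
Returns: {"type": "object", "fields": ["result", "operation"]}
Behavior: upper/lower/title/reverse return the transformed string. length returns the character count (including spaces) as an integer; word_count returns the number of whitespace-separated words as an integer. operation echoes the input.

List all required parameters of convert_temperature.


Parameters of convert_temperature and their required/optional flag:
  value: required
  from_unit: required
  to_unit: required
from_unit, to_unit, value


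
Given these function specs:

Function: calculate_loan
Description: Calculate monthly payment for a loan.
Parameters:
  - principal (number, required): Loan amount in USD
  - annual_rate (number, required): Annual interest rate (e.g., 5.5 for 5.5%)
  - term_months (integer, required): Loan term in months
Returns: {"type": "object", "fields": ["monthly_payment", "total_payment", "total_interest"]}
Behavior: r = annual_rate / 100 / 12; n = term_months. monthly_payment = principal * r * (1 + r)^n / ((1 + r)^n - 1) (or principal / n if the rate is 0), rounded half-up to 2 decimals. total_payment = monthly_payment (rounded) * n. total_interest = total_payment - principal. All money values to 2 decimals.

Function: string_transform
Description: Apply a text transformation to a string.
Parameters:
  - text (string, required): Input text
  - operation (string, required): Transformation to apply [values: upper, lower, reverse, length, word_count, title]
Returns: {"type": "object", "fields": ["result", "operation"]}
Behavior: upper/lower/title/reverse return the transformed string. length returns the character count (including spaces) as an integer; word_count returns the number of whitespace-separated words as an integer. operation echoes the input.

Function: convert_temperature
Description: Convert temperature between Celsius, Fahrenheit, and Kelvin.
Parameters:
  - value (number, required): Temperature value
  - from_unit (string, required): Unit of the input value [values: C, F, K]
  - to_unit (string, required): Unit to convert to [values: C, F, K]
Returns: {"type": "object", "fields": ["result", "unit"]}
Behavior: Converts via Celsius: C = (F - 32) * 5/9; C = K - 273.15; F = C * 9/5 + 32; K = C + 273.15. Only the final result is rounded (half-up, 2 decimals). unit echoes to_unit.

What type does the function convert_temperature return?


The convert_temperature spec declares Returns: {"type": "object", "fields": ["result", "unit"]}
Type:
object


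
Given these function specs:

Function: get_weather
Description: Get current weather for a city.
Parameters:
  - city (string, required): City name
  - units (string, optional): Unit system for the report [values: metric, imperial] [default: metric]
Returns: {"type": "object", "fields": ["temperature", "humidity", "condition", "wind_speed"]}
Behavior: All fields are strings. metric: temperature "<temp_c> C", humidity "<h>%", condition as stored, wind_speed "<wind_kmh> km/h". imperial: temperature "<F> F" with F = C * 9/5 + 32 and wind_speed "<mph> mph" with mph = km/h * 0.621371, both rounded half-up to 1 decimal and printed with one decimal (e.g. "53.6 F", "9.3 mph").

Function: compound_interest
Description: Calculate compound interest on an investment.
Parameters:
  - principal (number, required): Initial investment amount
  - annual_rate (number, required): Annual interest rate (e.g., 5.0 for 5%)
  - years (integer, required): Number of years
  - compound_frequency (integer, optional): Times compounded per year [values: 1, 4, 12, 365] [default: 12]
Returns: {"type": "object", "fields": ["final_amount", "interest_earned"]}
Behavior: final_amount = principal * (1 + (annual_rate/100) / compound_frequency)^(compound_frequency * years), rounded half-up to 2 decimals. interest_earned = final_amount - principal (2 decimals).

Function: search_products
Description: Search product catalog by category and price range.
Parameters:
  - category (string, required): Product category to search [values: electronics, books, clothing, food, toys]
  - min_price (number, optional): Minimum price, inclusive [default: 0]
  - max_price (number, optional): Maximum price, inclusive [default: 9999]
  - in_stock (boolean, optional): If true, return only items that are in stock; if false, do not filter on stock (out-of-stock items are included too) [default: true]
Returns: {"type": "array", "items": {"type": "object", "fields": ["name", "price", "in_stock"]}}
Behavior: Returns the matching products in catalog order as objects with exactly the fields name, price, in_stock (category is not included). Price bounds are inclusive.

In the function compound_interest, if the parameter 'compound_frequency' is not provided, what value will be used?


The compound_interest spec declares:
  - compound_frequency (integer, optional): Times compounded per year [values: 1, 4, 12, 365] [default: 12]
Default:
12


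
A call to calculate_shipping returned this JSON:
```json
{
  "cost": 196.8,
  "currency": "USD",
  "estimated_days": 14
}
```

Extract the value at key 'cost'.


196.8


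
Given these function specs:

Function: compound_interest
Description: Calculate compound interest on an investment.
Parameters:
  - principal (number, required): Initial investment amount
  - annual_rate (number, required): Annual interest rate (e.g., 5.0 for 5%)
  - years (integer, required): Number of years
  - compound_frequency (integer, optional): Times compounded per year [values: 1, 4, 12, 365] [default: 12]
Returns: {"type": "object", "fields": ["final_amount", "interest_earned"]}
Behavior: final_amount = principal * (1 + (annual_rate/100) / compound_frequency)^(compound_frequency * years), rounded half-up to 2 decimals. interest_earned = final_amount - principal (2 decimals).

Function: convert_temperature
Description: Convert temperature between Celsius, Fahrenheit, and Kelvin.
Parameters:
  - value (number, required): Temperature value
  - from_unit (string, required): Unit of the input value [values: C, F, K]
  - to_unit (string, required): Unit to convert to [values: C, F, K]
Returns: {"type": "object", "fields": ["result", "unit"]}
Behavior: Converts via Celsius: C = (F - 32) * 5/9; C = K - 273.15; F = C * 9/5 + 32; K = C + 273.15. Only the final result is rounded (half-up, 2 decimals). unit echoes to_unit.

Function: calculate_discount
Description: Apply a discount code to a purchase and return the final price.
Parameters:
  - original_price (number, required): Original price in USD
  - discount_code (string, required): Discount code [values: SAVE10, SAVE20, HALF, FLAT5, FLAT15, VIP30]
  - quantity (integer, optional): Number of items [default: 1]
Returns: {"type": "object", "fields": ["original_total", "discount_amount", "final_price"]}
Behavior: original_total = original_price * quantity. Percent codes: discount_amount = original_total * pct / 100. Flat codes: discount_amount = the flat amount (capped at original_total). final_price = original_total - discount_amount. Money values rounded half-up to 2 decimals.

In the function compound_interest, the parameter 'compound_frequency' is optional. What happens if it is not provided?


The compound_interest spec declares:
  - compound_frequency (integer, optional): Times compounded per year [values: 1, 4, 12, 365] [default: 12]
It defaults to 12


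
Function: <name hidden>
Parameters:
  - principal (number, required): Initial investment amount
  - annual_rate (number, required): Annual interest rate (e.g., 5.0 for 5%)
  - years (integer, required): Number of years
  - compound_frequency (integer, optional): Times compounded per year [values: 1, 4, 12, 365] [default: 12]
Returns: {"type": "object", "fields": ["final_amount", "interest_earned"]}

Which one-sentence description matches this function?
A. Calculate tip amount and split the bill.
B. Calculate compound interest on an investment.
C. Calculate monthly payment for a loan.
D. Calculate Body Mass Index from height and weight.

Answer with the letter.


Parameters principal, annual_rate, years, compound_frequency and return ["final_amount", "interest_earned"] fit: Calculate compound interest on an investment.
B


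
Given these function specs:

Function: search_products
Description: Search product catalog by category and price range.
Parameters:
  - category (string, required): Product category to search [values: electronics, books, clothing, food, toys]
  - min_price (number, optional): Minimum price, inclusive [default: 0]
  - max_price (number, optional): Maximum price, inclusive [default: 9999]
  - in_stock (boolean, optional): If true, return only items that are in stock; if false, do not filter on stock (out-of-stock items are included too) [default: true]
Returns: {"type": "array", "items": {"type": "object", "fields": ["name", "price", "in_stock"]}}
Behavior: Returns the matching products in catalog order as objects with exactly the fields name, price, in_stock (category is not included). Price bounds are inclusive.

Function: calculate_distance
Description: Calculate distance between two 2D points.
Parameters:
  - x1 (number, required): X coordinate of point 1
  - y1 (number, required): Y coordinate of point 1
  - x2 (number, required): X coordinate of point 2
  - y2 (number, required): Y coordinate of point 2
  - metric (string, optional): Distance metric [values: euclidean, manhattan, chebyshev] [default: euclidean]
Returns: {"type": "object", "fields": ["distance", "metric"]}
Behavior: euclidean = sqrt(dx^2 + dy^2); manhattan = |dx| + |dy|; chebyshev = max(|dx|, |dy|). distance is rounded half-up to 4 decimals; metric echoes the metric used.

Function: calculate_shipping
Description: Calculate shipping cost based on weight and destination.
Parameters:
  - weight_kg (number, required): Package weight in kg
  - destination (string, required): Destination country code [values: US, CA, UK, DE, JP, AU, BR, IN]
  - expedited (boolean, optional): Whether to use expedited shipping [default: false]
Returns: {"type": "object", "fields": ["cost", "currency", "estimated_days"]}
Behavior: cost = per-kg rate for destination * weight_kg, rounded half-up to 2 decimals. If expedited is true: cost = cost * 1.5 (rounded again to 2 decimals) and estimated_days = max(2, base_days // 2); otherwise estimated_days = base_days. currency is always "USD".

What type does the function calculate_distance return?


The calculate_distance spec declares Returns: {"type": "object", "fields": ["distance", "metric"]}
Type:
object


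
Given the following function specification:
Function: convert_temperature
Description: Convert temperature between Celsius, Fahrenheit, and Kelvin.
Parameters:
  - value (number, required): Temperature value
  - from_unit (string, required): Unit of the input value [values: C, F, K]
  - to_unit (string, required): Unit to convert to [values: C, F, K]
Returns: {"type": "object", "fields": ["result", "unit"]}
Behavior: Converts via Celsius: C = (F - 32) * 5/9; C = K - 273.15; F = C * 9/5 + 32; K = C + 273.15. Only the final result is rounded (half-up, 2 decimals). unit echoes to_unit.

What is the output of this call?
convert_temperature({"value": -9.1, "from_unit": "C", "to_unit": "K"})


Input already in C: -9.1
To K: -9.1 + 273.15 = 264.05
Round to 2 decimals: 264.05
Output:
{"result": 264.05, "unit": "K"}


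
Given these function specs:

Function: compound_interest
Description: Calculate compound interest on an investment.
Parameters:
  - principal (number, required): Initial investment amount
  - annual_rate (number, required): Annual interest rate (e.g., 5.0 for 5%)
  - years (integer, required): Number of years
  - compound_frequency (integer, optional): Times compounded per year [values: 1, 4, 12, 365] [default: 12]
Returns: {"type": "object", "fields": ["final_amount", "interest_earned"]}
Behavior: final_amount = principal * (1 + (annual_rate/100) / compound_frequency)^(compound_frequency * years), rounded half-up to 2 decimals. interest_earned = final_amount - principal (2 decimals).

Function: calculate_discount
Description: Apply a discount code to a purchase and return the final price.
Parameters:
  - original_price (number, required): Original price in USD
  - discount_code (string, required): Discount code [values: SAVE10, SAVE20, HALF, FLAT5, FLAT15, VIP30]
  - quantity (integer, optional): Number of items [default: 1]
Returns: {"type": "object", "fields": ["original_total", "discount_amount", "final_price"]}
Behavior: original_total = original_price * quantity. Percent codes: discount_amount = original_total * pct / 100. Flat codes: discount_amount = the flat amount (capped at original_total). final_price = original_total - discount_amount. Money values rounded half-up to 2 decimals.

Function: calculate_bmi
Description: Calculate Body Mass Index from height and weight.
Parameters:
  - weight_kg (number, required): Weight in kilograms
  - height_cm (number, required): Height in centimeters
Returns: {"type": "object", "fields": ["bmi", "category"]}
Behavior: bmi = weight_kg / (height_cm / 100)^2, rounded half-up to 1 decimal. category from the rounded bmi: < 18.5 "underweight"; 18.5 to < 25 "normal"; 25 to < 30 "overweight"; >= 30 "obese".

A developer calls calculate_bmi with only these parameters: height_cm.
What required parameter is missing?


Required parameters: weight_kg, height_cm
Provided: height_cm
Missing: weight_kg
weight_kg


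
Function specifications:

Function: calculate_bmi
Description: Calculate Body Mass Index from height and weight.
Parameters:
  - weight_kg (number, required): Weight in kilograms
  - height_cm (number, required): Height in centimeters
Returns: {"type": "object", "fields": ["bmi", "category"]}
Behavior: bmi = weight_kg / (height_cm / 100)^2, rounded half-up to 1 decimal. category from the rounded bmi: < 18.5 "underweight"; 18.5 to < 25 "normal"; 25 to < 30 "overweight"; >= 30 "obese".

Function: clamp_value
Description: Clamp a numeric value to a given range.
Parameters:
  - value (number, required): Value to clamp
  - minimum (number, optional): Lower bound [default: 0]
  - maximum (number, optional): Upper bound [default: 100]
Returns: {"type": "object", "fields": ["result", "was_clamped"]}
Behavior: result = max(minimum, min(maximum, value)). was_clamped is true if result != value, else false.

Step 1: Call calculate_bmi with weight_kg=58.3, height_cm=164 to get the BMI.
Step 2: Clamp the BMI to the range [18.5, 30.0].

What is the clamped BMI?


Step 1: calculate_bmi(weight_kg=58.3, height_cm=164)
  height_m = 164 / 100 = 1.64
  bmi = 58.3 / 1.64^2 = 58.3 / 2.6896 = 21.676086 -> 21.7
  18.5 <= 21.7 < 25 -> normal
  -> bmi = 21.7
Step 2: clamp_value(value=21.7, minimum=18.5, maximum=30.0)
  result = max(18.5, min(30.0, 21.7)) = max(18.5, 21.7) = 21.7
  was_clamped = (21.7 != 21.7) = false
  -> result = 21.7
21.7


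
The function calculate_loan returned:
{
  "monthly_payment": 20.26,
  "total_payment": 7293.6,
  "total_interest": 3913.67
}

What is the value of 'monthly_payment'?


20.26


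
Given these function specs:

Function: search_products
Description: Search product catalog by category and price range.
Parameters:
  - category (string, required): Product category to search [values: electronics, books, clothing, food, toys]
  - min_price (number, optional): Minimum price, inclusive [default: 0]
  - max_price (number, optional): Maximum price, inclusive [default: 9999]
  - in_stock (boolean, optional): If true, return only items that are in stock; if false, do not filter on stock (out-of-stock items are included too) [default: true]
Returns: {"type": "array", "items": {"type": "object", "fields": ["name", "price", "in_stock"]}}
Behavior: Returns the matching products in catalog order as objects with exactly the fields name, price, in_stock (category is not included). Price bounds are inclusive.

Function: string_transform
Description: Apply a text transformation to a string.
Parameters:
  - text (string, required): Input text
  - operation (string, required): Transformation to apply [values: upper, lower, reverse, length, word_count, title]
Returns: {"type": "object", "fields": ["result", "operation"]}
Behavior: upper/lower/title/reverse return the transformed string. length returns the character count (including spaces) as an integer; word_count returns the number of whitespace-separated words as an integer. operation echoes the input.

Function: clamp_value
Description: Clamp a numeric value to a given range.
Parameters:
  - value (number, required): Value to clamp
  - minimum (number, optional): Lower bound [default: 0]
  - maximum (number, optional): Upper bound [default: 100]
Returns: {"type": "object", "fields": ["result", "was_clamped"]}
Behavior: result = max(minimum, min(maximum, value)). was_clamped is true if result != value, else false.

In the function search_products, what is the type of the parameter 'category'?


The search_products spec declares:
  - category (string, required): Product category to search [values: electronics, books, clothing, food, toys]
Type:
string


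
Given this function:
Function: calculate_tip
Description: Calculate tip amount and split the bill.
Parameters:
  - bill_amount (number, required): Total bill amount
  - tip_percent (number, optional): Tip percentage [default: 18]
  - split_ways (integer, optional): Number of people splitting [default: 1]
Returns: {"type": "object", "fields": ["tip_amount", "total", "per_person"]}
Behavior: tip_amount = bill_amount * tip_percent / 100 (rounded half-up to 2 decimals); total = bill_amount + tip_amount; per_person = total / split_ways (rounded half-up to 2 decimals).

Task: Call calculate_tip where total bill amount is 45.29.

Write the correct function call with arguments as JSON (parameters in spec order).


Mapping each described value to its parameter name:
  'Total bill amount' -> bill_amount = 45.29
calculate_tip({"bill_amount": 45.29})


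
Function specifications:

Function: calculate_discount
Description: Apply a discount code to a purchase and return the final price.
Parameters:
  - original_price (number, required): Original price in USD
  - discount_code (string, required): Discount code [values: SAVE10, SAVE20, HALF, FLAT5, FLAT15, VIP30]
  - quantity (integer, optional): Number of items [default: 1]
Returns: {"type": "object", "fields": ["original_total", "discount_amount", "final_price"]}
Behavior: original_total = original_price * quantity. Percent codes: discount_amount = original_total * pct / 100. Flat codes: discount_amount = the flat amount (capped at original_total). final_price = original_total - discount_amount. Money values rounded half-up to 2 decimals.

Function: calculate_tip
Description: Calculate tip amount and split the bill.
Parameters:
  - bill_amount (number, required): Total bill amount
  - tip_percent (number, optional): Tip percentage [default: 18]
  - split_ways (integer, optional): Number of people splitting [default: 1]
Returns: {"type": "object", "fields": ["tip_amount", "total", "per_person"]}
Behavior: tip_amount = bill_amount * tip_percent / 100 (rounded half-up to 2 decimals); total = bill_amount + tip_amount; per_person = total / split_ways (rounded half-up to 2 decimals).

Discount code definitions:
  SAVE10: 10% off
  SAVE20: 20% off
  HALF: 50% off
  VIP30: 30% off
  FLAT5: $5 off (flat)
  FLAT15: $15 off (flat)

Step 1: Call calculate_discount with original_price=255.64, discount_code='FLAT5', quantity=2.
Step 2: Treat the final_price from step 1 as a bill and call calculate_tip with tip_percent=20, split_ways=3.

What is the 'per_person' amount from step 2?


Step 1: calculate_discount(original_price=255.64, discount_code=FLAT5, quantity=2)
  original_total = 255.64 * 2 = 511.28
  FLAT5 = $5 flat: discount_amount = min(5.00, 511.28) = 5.00
  final_price = 511.28 - 5.00 = 506.28
  -> final_price = 506.28
Step 2: calculate_tip(bill_amount=506.28, tip_percent=20, split_ways=3)
  tip_amount = 506.28 * 20/100 = 101.256 -> 101.26
  total = 506.28 + 101.26 = 607.54
  per_person = 607.54 / 3 = 202.513333 -> 202.51
  -> per_person = 202.51
$202.51
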